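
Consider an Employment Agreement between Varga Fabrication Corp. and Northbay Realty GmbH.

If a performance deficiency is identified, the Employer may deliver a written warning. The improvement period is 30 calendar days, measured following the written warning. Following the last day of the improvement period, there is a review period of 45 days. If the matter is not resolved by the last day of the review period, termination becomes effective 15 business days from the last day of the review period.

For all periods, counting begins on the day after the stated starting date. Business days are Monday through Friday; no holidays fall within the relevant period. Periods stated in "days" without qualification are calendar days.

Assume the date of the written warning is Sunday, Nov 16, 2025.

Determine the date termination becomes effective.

Feb 20, 2026

The last day of the improvement period: 30 calendar days after Nov 16, 2025 is Dec 16, 2025.
The last day of the review period: 45 calendar days after Dec 16, 2025 is Jan 30, 2026.
From Friday, Jan 30, 2026, 15 business days (Feb 2, Feb 3, Feb 4, Feb 5, …, Feb 18, Feb 19, Feb 20, skipping weekends) brings us to Friday, Feb 20, 2026, which is the date termination becomes effective.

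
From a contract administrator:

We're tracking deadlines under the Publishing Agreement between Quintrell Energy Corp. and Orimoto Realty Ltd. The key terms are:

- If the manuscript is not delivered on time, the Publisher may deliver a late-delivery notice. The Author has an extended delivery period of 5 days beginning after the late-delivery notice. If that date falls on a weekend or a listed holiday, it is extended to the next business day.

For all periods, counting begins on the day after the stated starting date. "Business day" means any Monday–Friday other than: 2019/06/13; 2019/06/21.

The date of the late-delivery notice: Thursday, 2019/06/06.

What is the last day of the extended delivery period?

The last day of the extended delivery period: 5 calendar days after 2019/06/06 is 2019/06/11. 2019/06/11 is a Tuesday and is not a listed holiday, so no roll-forward applies.

2019/06/11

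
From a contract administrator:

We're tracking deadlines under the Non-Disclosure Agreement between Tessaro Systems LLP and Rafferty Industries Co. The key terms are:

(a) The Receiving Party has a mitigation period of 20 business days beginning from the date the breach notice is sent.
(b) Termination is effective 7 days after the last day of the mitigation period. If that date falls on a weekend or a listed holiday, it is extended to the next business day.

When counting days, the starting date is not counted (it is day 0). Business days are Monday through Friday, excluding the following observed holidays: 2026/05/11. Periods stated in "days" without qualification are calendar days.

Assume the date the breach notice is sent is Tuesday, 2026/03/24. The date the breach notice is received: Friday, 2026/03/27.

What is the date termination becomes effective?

From Tuesday, 2026/03/24, 20 business days (Mar 25, Mar 26, Mar 27, Mar 30, …, Apr 17, Apr 20, Apr 21, skipping weekends) brings us to Tuesday, 2026/04/21, which is the last day of the mitigation period.
Adding 7 calendar days to 2026/04/21 gives 2026/04/28, which is the date termination becomes effective. 2026/04/28 is a Tuesday and is not a listed holiday, so no roll-forward applies.

2026/04/28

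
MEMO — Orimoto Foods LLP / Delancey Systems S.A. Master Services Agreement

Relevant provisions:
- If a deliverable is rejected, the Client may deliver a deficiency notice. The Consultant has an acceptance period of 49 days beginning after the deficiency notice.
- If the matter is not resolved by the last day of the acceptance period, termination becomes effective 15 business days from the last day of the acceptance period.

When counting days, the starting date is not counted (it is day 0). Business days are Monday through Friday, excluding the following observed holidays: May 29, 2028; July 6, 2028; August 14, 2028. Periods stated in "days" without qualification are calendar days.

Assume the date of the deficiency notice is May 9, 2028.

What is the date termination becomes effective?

July 19, 2028

The last day of the acceptance period: May 9, 2028 + 49 days = June 27, 2028.
The date termination becomes effective: 15 business days after Tuesday, June 27, 2028, skipping weekends and the listed holiday on Jul 6 — Jun 28, Jun 29, Jun 30, Jul 3, …, Jul 17, Jul 18, Jul 19 — lands on Wednesday, July 19, 2028.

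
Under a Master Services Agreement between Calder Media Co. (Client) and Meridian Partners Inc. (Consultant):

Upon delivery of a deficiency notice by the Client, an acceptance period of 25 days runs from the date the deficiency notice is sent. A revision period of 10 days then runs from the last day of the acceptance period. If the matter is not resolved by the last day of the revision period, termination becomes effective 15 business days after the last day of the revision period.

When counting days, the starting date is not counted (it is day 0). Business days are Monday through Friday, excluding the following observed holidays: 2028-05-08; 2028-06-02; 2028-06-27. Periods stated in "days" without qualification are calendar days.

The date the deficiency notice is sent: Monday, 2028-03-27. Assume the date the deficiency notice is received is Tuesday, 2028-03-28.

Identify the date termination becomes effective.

2028-05-23

Adding 25 calendar days to 2028-03-27 gives 2028-04-21, which is the last day of the acceptance period.
Adding 10 calendar days to 2028-04-21 gives 2028-05-01, which is the last day of the revision period.
The date termination becomes effective: 15 business days after Monday, 2028-05-01, skipping weekends and the listed holiday on May 8 — May 2, May 3, May 4, May 5, …, May 19, May 22, May 23 — lands on Tuesday, 2028-05-23.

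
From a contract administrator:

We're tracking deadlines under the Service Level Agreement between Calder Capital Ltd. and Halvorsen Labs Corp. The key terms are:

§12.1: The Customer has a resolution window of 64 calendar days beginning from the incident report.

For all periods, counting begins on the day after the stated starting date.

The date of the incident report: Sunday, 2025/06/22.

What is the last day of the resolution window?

The last day of the resolution window: 2025/06/22 + 64 days = 2025/08/25.

2025/08/25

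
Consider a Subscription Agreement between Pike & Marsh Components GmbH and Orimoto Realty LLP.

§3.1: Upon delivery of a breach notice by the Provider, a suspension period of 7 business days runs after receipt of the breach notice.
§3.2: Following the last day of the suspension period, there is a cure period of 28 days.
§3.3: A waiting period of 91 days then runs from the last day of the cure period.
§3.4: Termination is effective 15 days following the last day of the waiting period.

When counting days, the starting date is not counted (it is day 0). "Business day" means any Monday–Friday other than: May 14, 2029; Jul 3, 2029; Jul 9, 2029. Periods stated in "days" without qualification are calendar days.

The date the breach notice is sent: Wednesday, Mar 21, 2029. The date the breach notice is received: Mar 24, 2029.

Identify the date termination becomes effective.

Aug 15, 2029

From Saturday, Mar 24, 2029, 7 business days (Mar 26, Mar 27, Mar 28, Mar 29, Mar 30, Apr 2, Apr 3, skipping weekends) brings us to Tuesday, Apr 3, 2029, which is the last day of the suspension period.
Adding 28 calendar days to Apr 3, 2029 gives May 1, 2029, which is the last day of the cure period.
Adding 91 calendar days to May 1, 2029 gives Jul 31, 2029, which is the last day of the waiting period.
Adding 15 calendar days to Jul 31, 2029 gives Aug 15, 2029, which is the date termination becomes effective.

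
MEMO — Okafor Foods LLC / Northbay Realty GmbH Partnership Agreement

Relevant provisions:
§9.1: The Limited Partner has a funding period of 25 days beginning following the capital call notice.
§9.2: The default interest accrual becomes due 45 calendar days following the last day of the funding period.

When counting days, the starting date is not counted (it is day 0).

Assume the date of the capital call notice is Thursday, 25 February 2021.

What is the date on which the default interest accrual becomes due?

6 May 2021

The last day of the funding period: 25 February 2021 + 25 days = 22 March 2021.
The date on which the default interest accrual becomes due: 45 calendar days after 22 March 2021 is 6 May 2021.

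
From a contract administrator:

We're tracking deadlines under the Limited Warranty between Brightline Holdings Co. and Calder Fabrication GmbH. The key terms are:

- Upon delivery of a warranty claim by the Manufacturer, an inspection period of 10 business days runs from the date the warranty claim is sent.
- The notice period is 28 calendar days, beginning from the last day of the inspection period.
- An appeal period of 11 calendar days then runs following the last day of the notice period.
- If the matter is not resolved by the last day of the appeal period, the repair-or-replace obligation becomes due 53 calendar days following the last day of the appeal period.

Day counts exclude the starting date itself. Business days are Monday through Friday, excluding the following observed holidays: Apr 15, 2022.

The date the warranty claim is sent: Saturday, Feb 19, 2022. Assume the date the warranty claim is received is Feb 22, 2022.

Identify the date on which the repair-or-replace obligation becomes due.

Jun 4, 2022

From Saturday, Feb 19, 2022, 10 business days (Feb 21, Feb 22, Feb 23, Feb 24, Feb 25, Feb 28, Mar 1, Mar 2, Mar 3, Mar 4, skipping weekends) brings us to Friday, Mar 4, 2022, which is the last day of the inspection period.
Adding 28 calendar days to Mar 4, 2022 gives Apr 1, 2022, which is the last day of the notice period.
Adding 11 calendar days to Apr 1, 2022 gives Apr 12, 2022, which is the last day of the appeal period.
Adding 53 calendar days to Apr 12, 2022 gives Jun 4, 2022, which is the date on which the repair-or-replace obligation becomes due.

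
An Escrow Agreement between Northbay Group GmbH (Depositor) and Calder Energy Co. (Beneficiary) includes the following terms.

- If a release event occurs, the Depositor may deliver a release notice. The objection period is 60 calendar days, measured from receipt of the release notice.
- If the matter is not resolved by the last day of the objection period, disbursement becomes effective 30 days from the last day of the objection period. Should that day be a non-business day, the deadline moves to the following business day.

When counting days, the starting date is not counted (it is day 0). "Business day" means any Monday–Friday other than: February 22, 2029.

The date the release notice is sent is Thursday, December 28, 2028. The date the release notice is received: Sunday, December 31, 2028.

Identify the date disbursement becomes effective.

The last day of the objection period: 60 calendar days after December 31, 2028 is March 1, 2029.
Adding 30 calendar days to March 1, 2029 gives March 31, 2029, which is the date disbursement becomes effective. That falls on a Saturday, so it rolls to the next business day, Monday, April 2, 2029.

April 2, 2029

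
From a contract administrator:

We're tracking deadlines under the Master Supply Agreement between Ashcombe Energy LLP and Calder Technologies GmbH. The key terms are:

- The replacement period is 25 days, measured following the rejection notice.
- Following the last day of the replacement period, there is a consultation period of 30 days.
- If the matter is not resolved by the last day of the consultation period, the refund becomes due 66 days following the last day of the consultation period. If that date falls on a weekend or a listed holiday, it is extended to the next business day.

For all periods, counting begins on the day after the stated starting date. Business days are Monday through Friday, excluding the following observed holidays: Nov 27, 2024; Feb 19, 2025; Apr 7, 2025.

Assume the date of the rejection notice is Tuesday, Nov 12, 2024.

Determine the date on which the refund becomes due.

Mar 13, 2025

The last day of the replacement period: Nov 12, 2024 + 25 days = Dec 7, 2024.
Adding 30 calendar days to Dec 7, 2024 gives Jan 6, 2025, which is the last day of the consultation period.
Adding 66 calendar days to Jan 6, 2025 gives Mar 13, 2025, which is the date on which the refund becomes due. Mar 13, 2025 is a Thursday and is not a listed holiday, so no roll-forward applies.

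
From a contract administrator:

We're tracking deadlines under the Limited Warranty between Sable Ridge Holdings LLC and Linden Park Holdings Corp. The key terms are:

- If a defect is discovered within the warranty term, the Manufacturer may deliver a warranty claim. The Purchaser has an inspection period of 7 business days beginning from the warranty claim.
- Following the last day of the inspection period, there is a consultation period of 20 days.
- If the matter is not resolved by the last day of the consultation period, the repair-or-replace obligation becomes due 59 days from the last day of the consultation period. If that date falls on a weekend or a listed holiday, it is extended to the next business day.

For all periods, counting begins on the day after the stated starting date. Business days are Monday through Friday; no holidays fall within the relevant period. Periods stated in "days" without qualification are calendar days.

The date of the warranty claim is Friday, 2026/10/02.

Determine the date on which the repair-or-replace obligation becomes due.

2026/12/31

From Friday, 2026/10/02, 7 business days (Oct 5, Oct 6, Oct 7, Oct 8, Oct 9, Oct 12, Oct 13, skipping weekends) brings us to Tuesday, 2026/10/13, which is the last day of the inspection period.
The last day of the consultation period: 2026/10/13 + 20 days = 2026/11/02.
The date on which the repair-or-replace obligation becomes due: 2026/11/02 + 59 days = 2026/12/31. 2026/12/31 is a Thursday, so no roll-forward applies.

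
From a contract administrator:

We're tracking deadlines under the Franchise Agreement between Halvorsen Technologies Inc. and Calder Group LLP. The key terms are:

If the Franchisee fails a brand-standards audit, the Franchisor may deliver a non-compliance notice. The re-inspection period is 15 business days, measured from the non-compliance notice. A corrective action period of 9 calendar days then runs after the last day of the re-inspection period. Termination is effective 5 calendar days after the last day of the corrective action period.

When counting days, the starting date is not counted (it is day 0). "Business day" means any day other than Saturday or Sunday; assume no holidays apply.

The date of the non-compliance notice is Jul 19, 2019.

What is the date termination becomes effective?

The last day of the re-inspection period: counting 15 business days from Friday, Jul 19, 2019 (Jul 22, Jul 23, Jul 24, Jul 25, …, Aug 7, Aug 8, Aug 9, skipping weekends) reaches Friday, Aug 9, 2019.
The last day of the corrective action period: Aug 9, 2019 + 9 days = Aug 18, 2019.
The date termination becomes effective: 5 calendar days after Aug 18, 2019 is Aug 23, 2019.

Aug 23, 2019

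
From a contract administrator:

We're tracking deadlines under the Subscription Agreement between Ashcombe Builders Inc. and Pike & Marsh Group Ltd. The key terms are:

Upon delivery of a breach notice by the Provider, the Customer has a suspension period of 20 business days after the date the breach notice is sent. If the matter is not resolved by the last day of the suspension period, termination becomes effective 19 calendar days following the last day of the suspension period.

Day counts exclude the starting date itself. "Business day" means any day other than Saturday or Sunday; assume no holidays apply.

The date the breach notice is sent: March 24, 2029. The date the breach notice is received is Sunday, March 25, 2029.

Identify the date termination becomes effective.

The last day of the suspension period: 20 business days after Saturday, March 24, 2029, skipping weekends — Mar 26, Mar 27, Mar 28, Mar 29, …, Apr 18, Apr 19, Apr 20 — lands on Friday, April 20, 2029.
The date termination becomes effective: April 20, 2029 + 19 days = May 9, 2029.

May 9, 2029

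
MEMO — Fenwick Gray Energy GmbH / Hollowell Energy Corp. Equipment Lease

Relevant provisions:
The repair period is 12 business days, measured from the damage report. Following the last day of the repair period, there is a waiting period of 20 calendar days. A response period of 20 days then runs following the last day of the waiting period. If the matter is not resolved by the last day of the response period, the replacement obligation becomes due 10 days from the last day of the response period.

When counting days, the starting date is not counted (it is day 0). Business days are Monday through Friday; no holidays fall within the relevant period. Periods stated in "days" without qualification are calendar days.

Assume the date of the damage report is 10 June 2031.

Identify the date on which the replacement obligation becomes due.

The last day of the repair period: 12 business days after Tuesday, 10 June 2031, skipping weekends — Jun 11, Jun 12, Jun 13, Jun 16, …, Jun 24, Jun 25, Jun 26 — lands on Thursday, 26 June 2031.
Adding 20 calendar days to 26 June 2031 gives 16 July 2031, which is the last day of the waiting period.
The last day of the response period: 16 July 2031 + 20 days = 5 August 2031.
The date on which the replacement obligation becomes due: 5 August 2031 + 10 days = 15 August 2031.

15 August 2031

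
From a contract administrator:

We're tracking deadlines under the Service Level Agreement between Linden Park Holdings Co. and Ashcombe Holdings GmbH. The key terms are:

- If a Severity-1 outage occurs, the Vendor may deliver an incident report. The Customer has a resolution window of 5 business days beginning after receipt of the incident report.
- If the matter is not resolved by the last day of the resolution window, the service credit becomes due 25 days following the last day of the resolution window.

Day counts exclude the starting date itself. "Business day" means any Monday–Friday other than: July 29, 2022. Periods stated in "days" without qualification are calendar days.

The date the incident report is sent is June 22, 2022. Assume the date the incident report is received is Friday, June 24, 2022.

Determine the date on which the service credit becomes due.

July 26, 2022

The last day of the resolution window: counting 5 business days from Friday, June 24, 2022 (Jun 27, Jun 28, Jun 29, Jun 30, Jul 1, skipping weekends) reaches Friday, July 1, 2022.
The date on which the service credit becomes due: July 1, 2022 + 25 days = July 26, 2022.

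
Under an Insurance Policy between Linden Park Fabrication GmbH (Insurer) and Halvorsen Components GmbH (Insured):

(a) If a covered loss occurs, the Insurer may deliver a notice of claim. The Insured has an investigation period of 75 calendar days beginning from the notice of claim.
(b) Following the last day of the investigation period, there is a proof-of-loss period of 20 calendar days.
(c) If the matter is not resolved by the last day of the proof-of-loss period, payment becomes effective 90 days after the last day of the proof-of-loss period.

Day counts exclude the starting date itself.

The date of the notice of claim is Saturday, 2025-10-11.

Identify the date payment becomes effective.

2026-04-14

The last day of the investigation period: 75 calendar days after 2025-10-11 is 2025-12-25.
The last day of the proof-of-loss period: 2025-12-25 + 20 days = 2026-01-14.
The date payment becomes effective: 2026-01-14 + 90 days = 2026-04-14.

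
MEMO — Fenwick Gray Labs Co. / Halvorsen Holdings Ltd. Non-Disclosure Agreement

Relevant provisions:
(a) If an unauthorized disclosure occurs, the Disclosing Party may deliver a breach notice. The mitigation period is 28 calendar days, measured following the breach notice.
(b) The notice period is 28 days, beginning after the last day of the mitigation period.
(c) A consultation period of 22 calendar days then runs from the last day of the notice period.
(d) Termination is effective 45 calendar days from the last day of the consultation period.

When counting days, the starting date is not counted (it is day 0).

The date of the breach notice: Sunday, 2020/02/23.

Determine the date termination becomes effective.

The last day of the mitigation period: 2020/02/23 + 28 days = 2020/03/22.
Adding 28 calendar days to 2020/03/22 gives 2020/04/19, which is the last day of the notice period.
Adding 22 calendar days to 2020/04/19 gives 2020/05/11, which is the last day of the consultation period.
Adding 45 calendar days to 2020/05/11 gives 2020/06/25, which is the date termination becomes effective.

2020/06/25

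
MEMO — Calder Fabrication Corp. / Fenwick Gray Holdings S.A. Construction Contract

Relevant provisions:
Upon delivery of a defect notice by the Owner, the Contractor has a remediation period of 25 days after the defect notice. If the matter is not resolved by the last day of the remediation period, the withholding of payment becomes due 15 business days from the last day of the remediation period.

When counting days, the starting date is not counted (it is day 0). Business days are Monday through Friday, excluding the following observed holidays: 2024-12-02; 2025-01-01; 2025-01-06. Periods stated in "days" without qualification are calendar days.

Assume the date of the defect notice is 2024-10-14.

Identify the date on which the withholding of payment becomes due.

Adding 25 calendar days to 2024-10-14 gives 2024-11-08, which is the last day of the remediation period.
From Friday, 2024-11-08, 15 business days (Nov 11, Nov 12, Nov 13, Nov 14, …, Nov 27, Nov 28, Nov 29, skipping weekends) brings us to Friday, 2024-11-29, which is the date on which the withholding of payment becomes due.

2024-11-29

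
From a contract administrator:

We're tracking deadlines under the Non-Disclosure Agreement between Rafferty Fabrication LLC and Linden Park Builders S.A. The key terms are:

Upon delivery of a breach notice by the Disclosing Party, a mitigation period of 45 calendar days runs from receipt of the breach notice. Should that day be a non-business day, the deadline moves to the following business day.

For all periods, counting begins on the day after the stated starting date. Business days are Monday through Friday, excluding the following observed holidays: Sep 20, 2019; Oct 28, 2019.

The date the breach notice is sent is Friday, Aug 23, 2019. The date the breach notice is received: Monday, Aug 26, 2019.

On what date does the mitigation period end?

The last day of the mitigation period: 45 calendar days after Aug 26, 2019 is Oct 10, 2019. Oct 10, 2019 is a Thursday and is not a listed holiday, so no roll-forward applies.

Oct 10, 2019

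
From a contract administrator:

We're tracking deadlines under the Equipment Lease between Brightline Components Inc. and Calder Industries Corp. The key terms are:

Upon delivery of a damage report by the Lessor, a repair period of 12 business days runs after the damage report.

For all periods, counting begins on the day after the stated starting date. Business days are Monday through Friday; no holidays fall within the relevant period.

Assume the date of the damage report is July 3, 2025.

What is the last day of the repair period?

July 21, 2025

The last day of the repair period: 12 business days after Thursday, July 3, 2025, skipping weekends — Jul 4, Jul 7, Jul 8, Jul 9, …, Jul 17, Jul 18, Jul 21 — lands on Monday, July 21, 2025.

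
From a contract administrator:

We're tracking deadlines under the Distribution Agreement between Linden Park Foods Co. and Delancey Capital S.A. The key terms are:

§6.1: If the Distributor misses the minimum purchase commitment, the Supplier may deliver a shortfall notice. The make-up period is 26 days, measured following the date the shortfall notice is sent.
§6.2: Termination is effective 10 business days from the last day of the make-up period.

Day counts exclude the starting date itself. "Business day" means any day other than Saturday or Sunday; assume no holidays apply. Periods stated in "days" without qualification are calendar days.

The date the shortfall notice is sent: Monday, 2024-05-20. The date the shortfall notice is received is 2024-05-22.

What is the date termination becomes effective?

Adding 26 calendar days to 2024-05-20 gives 2024-06-15, which is the last day of the make-up period.
The date termination becomes effective: counting 10 business days from Saturday, 2024-06-15 (Jun 17, Jun 18, Jun 19, Jun 20, Jun 21, Jun 24, Jun 25, Jun 26, Jun 27, Jun 28, skipping weekends) reaches Friday, 2024-06-28.

2024-06-28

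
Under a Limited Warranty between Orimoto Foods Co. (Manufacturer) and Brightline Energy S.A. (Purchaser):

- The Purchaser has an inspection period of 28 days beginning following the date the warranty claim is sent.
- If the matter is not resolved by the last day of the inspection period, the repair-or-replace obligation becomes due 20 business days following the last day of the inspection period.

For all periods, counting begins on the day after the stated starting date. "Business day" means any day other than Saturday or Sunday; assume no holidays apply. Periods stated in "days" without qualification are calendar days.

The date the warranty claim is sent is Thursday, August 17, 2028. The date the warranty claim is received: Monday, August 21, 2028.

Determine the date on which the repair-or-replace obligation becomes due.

October 12, 2028

Adding 28 calendar days to August 17, 2028 gives September 14, 2028, which is the last day of the inspection period.
The date on which the repair-or-replace obligation becomes due: 20 business days after Thursday, September 14, 2028, skipping weekends — Sep 15, Sep 18, Sep 19, Sep 20, …, Oct 10, Oct 11, Oct 12 — lands on Thursday, October 12, 2028.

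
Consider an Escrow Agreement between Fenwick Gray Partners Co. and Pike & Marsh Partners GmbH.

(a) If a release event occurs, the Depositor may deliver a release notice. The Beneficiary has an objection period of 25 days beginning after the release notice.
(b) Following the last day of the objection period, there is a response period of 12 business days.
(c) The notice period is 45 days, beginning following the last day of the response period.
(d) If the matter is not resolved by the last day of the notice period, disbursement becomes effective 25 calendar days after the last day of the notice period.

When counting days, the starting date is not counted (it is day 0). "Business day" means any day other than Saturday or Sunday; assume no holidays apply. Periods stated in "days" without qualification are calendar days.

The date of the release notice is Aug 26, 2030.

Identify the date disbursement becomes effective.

The last day of the objection period: Aug 26, 2030 + 25 days = Sep 20, 2030.
The last day of the response period: counting 12 business days from Friday, Sep 20, 2030 (Sep 23, Sep 24, Sep 25, Sep 26, …, Oct 4, Oct 7, Oct 8, skipping weekends) reaches Tuesday, Oct 8, 2030.
The last day of the notice period: 45 calendar days after Oct 8, 2030 is Nov 22, 2030.
The date disbursement becomes effective: 25 calendar days after Nov 22, 2030 is Dec 17, 2030.

Dec 17, 2030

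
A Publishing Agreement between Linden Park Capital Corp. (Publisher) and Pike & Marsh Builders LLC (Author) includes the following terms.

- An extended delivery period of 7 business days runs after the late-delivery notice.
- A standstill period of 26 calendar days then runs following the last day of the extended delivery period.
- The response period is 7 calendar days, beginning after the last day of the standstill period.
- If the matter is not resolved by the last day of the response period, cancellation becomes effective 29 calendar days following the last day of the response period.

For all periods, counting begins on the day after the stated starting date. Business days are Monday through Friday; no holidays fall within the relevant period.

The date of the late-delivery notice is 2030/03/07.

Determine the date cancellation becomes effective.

2030/05/19

From Thursday, 2030/03/07, 7 business days (Mar 8, Mar 11, Mar 12, Mar 13, Mar 14, Mar 15, Mar 18, skipping weekends) brings us to Monday, 2030/03/18, which is the last day of the extended delivery period.
The last day of the standstill period: 26 calendar days after 2030/03/18 is 2030/04/13.
Adding 7 calendar days to 2030/04/13 gives 2030/04/20, which is the last day of the response period.
The date cancellation becomes effective: 29 calendar days after 2030/04/20 is 2030/05/19.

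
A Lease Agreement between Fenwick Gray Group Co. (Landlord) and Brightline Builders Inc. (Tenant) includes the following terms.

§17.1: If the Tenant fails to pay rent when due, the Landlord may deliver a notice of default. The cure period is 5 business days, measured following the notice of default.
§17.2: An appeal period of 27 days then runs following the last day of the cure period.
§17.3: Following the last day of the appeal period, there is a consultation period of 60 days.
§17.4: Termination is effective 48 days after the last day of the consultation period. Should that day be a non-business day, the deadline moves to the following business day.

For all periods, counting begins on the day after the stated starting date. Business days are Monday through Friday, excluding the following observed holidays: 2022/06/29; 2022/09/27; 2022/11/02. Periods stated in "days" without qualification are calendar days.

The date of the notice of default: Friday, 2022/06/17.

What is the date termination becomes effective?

The last day of the cure period: 5 business days after Friday, 2022/06/17, skipping weekends — Jun 20, Jun 21, Jun 22, Jun 23, Jun 24 — lands on Friday, 2022/06/24.
The last day of the appeal period: 27 calendar days after 2022/06/24 is 2022/07/21.
Adding 60 calendar days to 2022/07/21 gives 2022/09/19, which is the last day of the consultation period.
The date termination becomes effective: 2022/09/19 + 48 days = 2022/11/06. That falls on a Sunday, so it rolls to the next business day, Monday, 2022/11/07.

2022/11/07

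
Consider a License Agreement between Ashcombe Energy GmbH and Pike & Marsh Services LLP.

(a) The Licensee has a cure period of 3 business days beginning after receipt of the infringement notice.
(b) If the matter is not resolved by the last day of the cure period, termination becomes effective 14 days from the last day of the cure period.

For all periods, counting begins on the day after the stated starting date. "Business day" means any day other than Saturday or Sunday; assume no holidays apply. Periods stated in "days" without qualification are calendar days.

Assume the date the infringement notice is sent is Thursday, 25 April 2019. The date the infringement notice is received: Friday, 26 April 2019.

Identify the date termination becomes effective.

The last day of the cure period: 3 business days after Friday, 26 April 2019, skipping weekends — Apr 29, Apr 30, May 1 — lands on Wednesday, 1 May 2019.
The date termination becomes effective: 14 calendar days after 1 May 2019 is 15 May 2019.

15 May 2019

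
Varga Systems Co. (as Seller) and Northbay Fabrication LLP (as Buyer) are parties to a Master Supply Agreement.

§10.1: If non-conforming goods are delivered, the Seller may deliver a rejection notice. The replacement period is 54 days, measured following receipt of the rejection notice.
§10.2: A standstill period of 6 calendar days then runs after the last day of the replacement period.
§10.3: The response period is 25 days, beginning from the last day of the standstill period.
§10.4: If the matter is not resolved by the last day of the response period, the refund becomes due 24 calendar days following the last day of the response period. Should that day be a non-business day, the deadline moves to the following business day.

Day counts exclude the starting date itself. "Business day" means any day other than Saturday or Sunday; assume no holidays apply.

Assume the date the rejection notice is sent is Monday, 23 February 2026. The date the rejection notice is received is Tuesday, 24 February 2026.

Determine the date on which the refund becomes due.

The last day of the replacement period: 24 February 2026 + 54 days = 19 April 2026.
The last day of the standstill period: 6 calendar days after 19 April 2026 is 25 April 2026.
The last day of the response period: 25 April 2026 + 25 days = 20 May 2026.
Adding 24 calendar days to 20 May 2026 gives 13 June 2026, which is the date on which the refund becomes due. That falls on a Saturday, so it rolls to the next business day, Monday, 15 June 2026.

15 June 2026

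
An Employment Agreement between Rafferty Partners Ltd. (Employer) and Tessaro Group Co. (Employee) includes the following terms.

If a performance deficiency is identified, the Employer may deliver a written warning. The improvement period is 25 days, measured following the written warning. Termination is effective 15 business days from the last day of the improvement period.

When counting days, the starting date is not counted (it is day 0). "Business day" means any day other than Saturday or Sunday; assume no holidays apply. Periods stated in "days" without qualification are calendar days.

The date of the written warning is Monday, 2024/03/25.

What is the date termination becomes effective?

2024/05/10

The last day of the improvement period: 25 calendar days after 2024/03/25 is 2024/04/19.
The date termination becomes effective: counting 15 business days from Friday, 2024/04/19 (Apr 22, Apr 23, Apr 24, Apr 25, …, May 8, May 9, May 10, skipping weekends) reaches Friday, 2024/05/10.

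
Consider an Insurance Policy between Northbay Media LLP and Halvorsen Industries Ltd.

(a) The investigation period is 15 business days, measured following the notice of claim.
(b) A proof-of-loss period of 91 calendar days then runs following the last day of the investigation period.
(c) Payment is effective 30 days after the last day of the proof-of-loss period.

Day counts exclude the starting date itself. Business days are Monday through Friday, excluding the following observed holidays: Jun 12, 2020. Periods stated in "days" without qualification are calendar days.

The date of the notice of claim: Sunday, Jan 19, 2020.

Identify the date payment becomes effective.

The last day of the investigation period: 15 business days after Sunday, Jan 19, 2020, skipping weekends — Jan 20, Jan 21, Jan 22, Jan 23, …, Feb 5, Feb 6, Feb 7 — lands on Friday, Feb 7, 2020.
The last day of the proof-of-loss period: Feb 7, 2020 + 91 days = May 8, 2020.
Adding 30 calendar days to May 8, 2020 gives Jun 7, 2020, which is the date payment becomes effective.

Jun 7, 2020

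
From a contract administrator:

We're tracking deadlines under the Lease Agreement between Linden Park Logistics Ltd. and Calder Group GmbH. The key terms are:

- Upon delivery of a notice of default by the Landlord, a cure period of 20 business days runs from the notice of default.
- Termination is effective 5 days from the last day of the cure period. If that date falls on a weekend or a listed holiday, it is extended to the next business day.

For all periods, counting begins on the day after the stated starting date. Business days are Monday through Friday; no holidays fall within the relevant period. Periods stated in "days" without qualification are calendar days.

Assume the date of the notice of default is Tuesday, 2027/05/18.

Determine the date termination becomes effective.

2027/06/21

The last day of the cure period: counting 20 business days from Tuesday, 2027/05/18 (May 19, May 20, May 21, May 24, …, Jun 11, Jun 14, Jun 15, skipping weekends) reaches Tuesday, 2027/06/15.
Adding 5 calendar days to 2027/06/15 gives 2027/06/20, which is the date termination becomes effective. That falls on a Sunday, so it rolls to the next business day, Monday, 2027/06/21.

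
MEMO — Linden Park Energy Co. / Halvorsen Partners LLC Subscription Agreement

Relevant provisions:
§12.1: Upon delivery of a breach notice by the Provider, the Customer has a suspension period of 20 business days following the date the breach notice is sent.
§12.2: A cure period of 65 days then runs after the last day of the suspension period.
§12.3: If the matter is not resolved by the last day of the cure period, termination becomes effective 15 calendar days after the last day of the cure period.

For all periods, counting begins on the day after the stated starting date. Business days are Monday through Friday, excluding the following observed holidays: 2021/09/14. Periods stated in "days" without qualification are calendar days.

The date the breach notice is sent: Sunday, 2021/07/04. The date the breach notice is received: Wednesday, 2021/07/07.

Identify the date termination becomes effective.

2021/10/18

The last day of the suspension period: counting 20 business days from Sunday, 2021/07/04 (Jul 5, Jul 6, Jul 7, Jul 8, …, Jul 28, Jul 29, Jul 30, skipping weekends) reaches Friday, 2021/07/30.
Adding 65 calendar days to 2021/07/30 gives 2021/10/03, which is the last day of the cure period.
The date termination becomes effective: 15 calendar days after 2021/10/03 is 2021/10/18.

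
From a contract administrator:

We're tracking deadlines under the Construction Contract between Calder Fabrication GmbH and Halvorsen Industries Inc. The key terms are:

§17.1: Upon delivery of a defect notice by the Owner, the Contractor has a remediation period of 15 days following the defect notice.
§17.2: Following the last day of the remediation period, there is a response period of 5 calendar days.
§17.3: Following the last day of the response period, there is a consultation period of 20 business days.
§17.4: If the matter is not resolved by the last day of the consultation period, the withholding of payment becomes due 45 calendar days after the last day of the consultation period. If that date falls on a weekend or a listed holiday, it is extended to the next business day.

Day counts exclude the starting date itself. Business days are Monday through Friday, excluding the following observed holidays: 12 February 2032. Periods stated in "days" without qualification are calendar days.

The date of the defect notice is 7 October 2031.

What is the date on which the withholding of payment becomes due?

The last day of the remediation period: 15 calendar days after 7 October 2031 is 22 October 2031.
The last day of the response period: 22 October 2031 + 5 days = 27 October 2031.
The last day of the consultation period: 20 business days after Monday, 27 October 2031, skipping weekends — Oct 28, Oct 29, Oct 30, Oct 31, …, Nov 20, Nov 21, Nov 24 — lands on Monday, 24 November 2031.
Adding 45 calendar days to 24 November 2031 gives 8 January 2032, which is the date on which the withholding of payment becomes due. 8 January 2032 is a Thursday and is not a listed holiday, so no roll-forward applies.

8 January 2032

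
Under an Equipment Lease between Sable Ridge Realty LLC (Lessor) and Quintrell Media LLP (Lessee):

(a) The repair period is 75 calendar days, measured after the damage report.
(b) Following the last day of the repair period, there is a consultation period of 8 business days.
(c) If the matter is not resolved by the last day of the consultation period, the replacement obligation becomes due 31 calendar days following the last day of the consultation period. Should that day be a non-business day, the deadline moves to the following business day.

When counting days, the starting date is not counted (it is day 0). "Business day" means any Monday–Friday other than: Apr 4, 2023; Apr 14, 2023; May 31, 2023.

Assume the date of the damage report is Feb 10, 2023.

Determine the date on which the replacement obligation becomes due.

The last day of the repair period: 75 calendar days after Feb 10, 2023 is Apr 26, 2023.
The last day of the consultation period: 8 business days after Wednesday, Apr 26, 2023, skipping weekends — Apr 27, Apr 28, May 1, May 2, May 3, May 4, May 5, May 8 — lands on Monday, May 8, 2023.
The date on which the replacement obligation becomes due: May 8, 2023 + 31 days = Jun 8, 2023. Jun 8, 2023 is a Thursday and is not a listed holiday, so no roll-forward applies.

Jun 8, 2023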